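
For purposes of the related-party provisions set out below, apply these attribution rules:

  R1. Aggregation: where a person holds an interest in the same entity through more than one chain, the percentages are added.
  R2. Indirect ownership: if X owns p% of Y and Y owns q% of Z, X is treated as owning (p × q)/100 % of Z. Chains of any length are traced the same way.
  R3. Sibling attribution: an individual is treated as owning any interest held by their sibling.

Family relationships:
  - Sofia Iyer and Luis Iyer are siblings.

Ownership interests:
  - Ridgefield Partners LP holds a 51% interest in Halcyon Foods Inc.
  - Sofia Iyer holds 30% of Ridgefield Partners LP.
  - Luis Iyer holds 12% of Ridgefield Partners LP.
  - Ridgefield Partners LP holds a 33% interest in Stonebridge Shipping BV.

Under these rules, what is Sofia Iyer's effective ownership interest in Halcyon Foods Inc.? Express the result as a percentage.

21.42%

By sibling attribution (R3), Sofia Iyer is treated as also owning Luis Iyer's interest in Ridgefield Partners LP, giving 30% + 12% = 42%.
Chain via Ridgefield Partners LP (R2): 42% × 51% = 21.42% of Halcyon Foods Inc.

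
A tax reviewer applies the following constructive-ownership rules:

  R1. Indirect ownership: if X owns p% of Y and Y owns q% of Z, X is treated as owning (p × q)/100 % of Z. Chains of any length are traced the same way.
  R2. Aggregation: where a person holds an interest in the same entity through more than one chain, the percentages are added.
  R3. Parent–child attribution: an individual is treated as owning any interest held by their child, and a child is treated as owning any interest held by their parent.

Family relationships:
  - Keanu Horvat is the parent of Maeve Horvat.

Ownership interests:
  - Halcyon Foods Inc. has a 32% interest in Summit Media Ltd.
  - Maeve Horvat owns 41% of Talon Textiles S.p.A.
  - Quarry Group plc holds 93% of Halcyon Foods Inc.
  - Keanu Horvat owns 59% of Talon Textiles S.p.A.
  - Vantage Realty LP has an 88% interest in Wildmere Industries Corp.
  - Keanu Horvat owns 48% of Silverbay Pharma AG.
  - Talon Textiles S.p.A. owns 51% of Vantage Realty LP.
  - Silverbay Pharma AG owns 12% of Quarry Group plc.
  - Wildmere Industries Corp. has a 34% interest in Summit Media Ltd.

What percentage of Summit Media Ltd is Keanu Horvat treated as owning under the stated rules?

By parent–child attribution (R3), Keanu Horvat is treated as also owning Maeve Horvat's interest in Talon Textiles S.p.A, giving 59% + 41% = 100%.
Chain via Silverbay Pharma AG → Quarry Group plc → Halcyon Foods Inc. (R1): 48% × 12% × 93% × 32% = 1.714176% of Summit Media Ltd.
Chain via Talon Textiles S.p.A. → Vantage Realty LP → Wildmere Industries Corp. (R1): 100% × 51% × 88% × 34% = 15.2592% of Summit Media Ltd.
Aggregating (R2): 1.714176% + 15.2592% = 16.973376%.

16.973376%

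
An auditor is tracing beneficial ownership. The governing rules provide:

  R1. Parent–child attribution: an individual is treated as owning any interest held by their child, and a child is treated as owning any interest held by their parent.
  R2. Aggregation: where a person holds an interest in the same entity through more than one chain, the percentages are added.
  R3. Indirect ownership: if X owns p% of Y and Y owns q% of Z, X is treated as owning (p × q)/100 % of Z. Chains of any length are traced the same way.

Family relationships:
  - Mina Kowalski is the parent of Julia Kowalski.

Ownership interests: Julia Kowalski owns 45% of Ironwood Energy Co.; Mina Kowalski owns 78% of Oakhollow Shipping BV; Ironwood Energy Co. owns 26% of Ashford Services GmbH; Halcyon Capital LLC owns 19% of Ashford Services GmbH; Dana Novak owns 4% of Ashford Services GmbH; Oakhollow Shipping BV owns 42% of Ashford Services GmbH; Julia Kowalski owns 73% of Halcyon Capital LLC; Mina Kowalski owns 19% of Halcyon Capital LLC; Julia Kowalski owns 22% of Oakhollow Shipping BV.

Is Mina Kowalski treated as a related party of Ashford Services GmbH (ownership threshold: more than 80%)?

No

By parent–child attribution (R1), Mina Kowalski is treated as also owning Julia Kowalski's interest in Oakhollow Shipping BV, giving 78% + 22% = 100%.
By parent–child attribution (R1), Mina Kowalski is treated as also owning Julia Kowalski's interest in Halcyon Capital LLC, giving 19% + 73% = 92%.
By parent–child attribution (R1), Mina Kowalski is treated as owning Julia Kowalski's 45% interest in Ironwood Energy Co.
Chain via Oakhollow Shipping BV (R3): 100% × 42% = 42% of Ashford Services GmbH.
Chain via Halcyon Capital LLC (R3): 92% × 19% = 17.48% of Ashford Services GmbH.
Chain via Ironwood Energy Co. (R3): 45% × 26% = 11.7% of Ashford Services GmbH.
Aggregating (R2): 42% + 17.48% + 11.7% = 71.18%.
71.18% does not exceed the 80% threshold, so Mina is not a related party to Ashford Services GmbH.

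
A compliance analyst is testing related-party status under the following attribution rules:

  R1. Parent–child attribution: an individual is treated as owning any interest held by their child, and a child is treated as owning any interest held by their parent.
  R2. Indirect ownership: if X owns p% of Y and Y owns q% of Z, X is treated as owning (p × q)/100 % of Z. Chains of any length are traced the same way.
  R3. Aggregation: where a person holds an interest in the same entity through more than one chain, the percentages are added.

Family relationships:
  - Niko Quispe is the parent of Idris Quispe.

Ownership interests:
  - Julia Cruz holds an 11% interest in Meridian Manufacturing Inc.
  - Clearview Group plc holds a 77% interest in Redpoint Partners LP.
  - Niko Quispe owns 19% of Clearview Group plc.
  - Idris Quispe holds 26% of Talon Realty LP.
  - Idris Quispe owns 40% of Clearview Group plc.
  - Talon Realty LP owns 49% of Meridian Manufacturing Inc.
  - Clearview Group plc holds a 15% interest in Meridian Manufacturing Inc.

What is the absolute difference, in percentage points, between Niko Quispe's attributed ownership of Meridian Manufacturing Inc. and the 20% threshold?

1.59

By parent–child attribution (R1), Niko Quispe is treated as also owning Idris Quispe's interest in Clearview Group plc, giving 19% + 40% = 59%.
By parent–child attribution (R1), Niko Quispe is treated as owning Idris Quispe's 26% interest in Talon Realty LP.
Chain via Clearview Group plc (R2): 59% × 15% = 8.85% of Meridian Manufacturing Inc.
Chain via Talon Realty LP (R2): 26% × 49% = 12.74% of Meridian Manufacturing Inc.
Aggregating (R3): 8.85% + 12.74% = 21.59%.
21.59% exceeds the 20% threshold by 1.59 percentage points.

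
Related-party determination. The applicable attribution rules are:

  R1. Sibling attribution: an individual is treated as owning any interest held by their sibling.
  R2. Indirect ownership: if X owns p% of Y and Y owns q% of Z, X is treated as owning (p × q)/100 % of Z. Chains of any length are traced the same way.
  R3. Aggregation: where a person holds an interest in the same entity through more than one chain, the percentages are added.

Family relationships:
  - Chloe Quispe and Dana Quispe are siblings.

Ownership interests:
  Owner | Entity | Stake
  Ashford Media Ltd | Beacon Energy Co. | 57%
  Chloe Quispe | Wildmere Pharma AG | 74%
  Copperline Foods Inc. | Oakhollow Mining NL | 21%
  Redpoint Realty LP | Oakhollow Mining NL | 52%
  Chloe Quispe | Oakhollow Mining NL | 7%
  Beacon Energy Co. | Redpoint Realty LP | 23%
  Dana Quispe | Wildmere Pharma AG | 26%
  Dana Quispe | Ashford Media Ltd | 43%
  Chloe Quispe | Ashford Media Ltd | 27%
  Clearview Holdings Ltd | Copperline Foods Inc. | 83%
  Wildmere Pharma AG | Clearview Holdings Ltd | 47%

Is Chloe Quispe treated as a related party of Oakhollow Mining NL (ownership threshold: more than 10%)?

By sibling attribution (R1), Chloe Quispe is treated as also owning Dana Quispe's interest in Ashford Media Ltd, giving 27% + 43% = 70%.
By sibling attribution (R1), Chloe Quispe is treated as also owning Dana Quispe's interest in Wildmere Pharma AG, giving 74% + 26% = 100%.
Chain via Ashford Media Ltd → Beacon Energy Co. → Redpoint Realty LP (R2): 70% × 57% × 23% × 52% = 4.77204% of Oakhollow Mining NL.
Chain via Wildmere Pharma AG → Clearview Holdings Ltd → Copperline Foods Inc. (R2): 100% × 47% × 83% × 21% = 8.1921% of Oakhollow Mining NL.
Direct interest in Oakhollow Mining NL: 7%.
Aggregating (R3): 4.77204% + 8.1921% + 7% = 19.96414%.
19.96414% exceeds the 10% threshold, so Chloe is a related party to Oakhollow Mining NL.

Yes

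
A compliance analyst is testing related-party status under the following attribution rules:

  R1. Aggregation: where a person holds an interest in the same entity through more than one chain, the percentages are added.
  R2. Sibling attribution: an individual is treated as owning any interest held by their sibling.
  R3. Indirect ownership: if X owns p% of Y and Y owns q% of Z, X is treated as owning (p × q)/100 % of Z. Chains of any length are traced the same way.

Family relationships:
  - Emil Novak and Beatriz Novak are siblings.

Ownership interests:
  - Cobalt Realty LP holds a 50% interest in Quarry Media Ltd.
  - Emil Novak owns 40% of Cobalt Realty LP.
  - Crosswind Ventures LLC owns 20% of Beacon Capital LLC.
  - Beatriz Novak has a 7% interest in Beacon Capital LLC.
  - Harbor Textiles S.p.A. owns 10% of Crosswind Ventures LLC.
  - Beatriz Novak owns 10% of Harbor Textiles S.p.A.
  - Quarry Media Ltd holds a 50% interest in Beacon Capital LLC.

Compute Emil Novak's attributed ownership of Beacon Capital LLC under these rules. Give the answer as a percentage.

17.2%

By sibling attribution (R2), Emil Novak is treated as owning Beatriz Novak's 10% interest in Harbor Textiles S.p.A.
By sibling attribution (R2), Emil Novak is treated as owning Beatriz Novak's 7% interest in Beacon Capital LLC.
Chain via Cobalt Realty LP → Quarry Media Ltd (R3): 40% × 50% × 50% = 10% of Beacon Capital LLC.
Chain via Harbor Textiles S.p.A. → Crosswind Ventures LLC (R3): 10% × 10% × 20% = 0.2% of Beacon Capital LLC.
Direct interest in Beacon Capital LLC: 7%.
Aggregating (R1): 10% + 0.2% + 7% = 17.2%.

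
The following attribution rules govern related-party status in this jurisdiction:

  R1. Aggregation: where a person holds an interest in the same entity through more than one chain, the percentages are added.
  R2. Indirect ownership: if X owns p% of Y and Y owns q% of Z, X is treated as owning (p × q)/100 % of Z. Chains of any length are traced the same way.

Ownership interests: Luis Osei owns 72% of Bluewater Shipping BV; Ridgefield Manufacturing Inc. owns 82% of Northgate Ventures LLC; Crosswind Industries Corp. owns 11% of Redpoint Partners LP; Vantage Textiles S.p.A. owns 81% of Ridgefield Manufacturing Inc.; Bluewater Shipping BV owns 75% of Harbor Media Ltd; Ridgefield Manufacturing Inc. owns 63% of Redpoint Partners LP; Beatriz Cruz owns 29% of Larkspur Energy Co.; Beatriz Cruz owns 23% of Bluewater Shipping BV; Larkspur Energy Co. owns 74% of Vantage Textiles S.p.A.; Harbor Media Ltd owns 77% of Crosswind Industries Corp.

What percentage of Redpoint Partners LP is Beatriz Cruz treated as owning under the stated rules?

Chain via Bluewater Shipping BV → Harbor Media Ltd → Crosswind Industries Corp. (R2): 23% × 75% × 77% × 11% = 1.461075% of Redpoint Partners LP.
Chain via Larkspur Energy Co. → Vantage Textiles S.p.A. → Ridgefield Manufacturing Inc. (R2): 29% × 74% × 81% × 63% = 10.951038% of Redpoint Partners LP.
Aggregating (R1): 1.461075% + 10.951038% = 12.412113%.

12.412113%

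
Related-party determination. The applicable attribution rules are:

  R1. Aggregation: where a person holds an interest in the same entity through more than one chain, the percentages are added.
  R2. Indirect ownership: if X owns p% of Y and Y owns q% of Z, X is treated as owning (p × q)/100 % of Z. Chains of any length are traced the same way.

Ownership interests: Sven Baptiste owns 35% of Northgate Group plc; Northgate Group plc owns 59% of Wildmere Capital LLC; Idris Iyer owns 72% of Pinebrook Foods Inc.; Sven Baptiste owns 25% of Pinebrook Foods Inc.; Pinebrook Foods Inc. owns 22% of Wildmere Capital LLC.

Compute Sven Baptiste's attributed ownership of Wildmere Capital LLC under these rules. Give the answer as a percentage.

26.15%

Chain via Pinebrook Foods Inc. (R2): 25% × 22% = 5.5% of Wildmere Capital LLC.
Chain via Northgate Group plc (R2): 35% × 59% = 20.65% of Wildmere Capital LLC.
Aggregating (R1): 5.5% + 20.65% = 26.15%.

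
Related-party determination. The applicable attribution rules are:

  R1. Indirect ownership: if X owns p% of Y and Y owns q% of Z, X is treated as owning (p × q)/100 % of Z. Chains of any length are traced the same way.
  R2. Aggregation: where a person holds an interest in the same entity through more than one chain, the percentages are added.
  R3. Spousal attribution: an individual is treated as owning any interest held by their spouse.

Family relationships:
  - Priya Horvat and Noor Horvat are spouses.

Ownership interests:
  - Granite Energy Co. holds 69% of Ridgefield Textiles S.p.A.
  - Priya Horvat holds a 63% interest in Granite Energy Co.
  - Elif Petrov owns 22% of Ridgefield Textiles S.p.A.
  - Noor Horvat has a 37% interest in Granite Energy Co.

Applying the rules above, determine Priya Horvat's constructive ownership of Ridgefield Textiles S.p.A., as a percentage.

69%

By spousal attribution (R3), Priya Horvat is treated as also owning Noor Horvat's interest in Granite Energy Co, giving 63% + 37% = 100%.
Chain via Granite Energy Co. (R1): 100% × 69% = 69% of Ridgefield Textiles S.p.A.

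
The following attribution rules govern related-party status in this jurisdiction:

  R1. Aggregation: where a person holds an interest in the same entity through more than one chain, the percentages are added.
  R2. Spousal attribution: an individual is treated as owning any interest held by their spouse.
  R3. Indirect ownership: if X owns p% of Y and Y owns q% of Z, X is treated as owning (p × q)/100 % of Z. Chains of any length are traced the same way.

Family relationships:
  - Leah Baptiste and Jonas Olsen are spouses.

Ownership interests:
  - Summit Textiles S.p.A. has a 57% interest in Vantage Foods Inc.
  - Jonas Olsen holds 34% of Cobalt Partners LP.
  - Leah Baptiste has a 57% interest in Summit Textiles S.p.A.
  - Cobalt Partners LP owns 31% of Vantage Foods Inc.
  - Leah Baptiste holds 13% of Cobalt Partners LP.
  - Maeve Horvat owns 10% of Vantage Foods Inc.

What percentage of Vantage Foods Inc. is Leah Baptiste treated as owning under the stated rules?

By spousal attribution (R2), Leah Baptiste is treated as also owning Jonas Olsen's interest in Cobalt Partners LP, giving 13% + 34% = 47%.
Chain via Cobalt Partners LP (R3): 47% × 31% = 14.57% of Vantage Foods Inc.
Chain via Summit Textiles S.p.A. (R3): 57% × 57% = 32.49% of Vantage Foods Inc.
Aggregating (R1): 14.57% + 32.49% = 47.06%.

47.06%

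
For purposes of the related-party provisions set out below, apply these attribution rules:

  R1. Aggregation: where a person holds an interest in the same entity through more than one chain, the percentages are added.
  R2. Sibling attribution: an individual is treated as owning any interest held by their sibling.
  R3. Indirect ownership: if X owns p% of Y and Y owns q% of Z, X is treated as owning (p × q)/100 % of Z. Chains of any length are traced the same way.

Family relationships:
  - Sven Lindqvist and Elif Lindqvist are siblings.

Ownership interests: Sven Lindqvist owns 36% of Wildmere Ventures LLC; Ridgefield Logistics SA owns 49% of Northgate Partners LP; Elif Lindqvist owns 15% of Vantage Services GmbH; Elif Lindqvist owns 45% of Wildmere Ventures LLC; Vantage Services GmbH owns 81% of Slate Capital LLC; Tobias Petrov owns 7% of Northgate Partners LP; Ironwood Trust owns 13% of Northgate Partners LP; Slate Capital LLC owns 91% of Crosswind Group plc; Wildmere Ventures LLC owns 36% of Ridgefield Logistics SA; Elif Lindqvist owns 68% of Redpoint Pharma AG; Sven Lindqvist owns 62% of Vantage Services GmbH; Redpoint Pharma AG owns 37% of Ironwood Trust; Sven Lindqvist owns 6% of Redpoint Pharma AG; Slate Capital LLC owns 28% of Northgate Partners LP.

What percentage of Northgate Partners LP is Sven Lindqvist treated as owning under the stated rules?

35.3114%

By sibling attribution (R2), Sven Lindqvist is treated as also owning Elif Lindqvist's interest in Redpoint Pharma AG, giving 6% + 68% = 74%.
By sibling attribution (R2), Sven Lindqvist is treated as also owning Elif Lindqvist's interest in Vantage Services GmbH, giving 62% + 15% = 77%.
By sibling attribution (R2), Sven Lindqvist is treated as also owning Elif Lindqvist's interest in Wildmere Ventures LLC, giving 36% + 45% = 81%.
Chain via Redpoint Pharma AG → Ironwood Trust (R3): 74% × 37% × 13% = 3.5594% of Northgate Partners LP.
Chain via Vantage Services GmbH → Slate Capital LLC (R3): 77% × 81% × 28% = 17.4636% of Northgate Partners LP.
Chain via Wildmere Ventures LLC → Ridgefield Logistics SA (R3): 81% × 36% × 49% = 14.2884% of Northgate Partners LP.
Aggregating (R1): 3.5594% + 17.4636% + 14.2884% = 35.3114%.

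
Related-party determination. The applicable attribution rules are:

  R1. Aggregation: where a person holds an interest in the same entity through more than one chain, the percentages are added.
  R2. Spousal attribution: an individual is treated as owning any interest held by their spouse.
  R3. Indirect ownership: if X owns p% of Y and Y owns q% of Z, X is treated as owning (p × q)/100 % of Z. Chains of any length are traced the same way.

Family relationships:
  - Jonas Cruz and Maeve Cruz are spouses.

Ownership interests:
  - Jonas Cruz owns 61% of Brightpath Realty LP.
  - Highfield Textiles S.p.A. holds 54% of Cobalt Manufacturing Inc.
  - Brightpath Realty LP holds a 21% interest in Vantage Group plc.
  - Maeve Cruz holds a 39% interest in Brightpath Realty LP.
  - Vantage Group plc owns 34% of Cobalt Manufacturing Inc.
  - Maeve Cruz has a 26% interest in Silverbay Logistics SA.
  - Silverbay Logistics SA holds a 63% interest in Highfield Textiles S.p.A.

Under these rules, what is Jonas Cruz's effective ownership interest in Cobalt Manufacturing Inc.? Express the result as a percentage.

15.9852%

By spousal attribution (R2), Jonas Cruz is treated as also owning Maeve Cruz's interest in Brightpath Realty LP, giving 61% + 39% = 100%.
By spousal attribution (R2), Jonas Cruz is treated as owning Maeve Cruz's 26% interest in Silverbay Logistics SA.
Chain via Brightpath Realty LP → Vantage Group plc (R3): 100% × 21% × 34% = 7.14% of Cobalt Manufacturing Inc.
Chain via Silverbay Logistics SA → Highfield Textiles S.p.A. (R3): 26% × 63% × 54% = 8.8452% of Cobalt Manufacturing Inc.
Aggregating (R1): 7.14% + 8.8452% = 15.9852%.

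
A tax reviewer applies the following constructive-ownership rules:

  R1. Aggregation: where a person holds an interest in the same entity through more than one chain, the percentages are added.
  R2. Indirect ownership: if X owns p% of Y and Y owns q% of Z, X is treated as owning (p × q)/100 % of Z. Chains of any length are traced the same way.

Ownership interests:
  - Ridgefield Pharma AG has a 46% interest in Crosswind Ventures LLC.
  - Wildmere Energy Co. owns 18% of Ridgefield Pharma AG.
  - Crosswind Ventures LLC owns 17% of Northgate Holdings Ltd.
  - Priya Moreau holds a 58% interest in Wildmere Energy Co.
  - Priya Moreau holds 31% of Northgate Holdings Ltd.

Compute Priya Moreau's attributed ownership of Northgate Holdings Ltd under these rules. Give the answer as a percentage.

31.816408%

Chain via Wildmere Energy Co. → Ridgefield Pharma AG → Crosswind Ventures LLC (R2): 58% × 18% × 46% × 17% = 0.816408% of Northgate Holdings Ltd.
Direct interest in Northgate Holdings Ltd: 31%.
Aggregating (R1): 0.816408% + 31% = 31.816408%.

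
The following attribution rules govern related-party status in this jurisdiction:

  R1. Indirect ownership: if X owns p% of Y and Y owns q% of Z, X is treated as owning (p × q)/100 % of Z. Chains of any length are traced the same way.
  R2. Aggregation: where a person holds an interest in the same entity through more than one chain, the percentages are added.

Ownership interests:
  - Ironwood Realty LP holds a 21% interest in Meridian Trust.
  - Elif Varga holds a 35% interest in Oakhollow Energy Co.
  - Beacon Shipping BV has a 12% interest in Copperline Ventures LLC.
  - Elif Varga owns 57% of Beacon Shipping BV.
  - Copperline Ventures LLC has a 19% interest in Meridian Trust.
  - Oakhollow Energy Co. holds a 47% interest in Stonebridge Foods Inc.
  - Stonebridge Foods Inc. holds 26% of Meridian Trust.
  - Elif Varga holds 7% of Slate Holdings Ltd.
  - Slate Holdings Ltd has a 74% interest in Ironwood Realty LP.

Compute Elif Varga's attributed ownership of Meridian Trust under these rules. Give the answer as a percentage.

6.6644%

Chain via Beacon Shipping BV → Copperline Ventures LLC (R1): 57% × 12% × 19% = 1.2996% of Meridian Trust.
Chain via Slate Holdings Ltd → Ironwood Realty LP (R1): 7% × 74% × 21% = 1.0878% of Meridian Trust.
Chain via Oakhollow Energy Co. → Stonebridge Foods Inc. (R1): 35% × 47% × 26% = 4.277% of Meridian Trust.
Aggregating (R2): 1.2996% + 1.0878% + 4.277% = 6.6644%.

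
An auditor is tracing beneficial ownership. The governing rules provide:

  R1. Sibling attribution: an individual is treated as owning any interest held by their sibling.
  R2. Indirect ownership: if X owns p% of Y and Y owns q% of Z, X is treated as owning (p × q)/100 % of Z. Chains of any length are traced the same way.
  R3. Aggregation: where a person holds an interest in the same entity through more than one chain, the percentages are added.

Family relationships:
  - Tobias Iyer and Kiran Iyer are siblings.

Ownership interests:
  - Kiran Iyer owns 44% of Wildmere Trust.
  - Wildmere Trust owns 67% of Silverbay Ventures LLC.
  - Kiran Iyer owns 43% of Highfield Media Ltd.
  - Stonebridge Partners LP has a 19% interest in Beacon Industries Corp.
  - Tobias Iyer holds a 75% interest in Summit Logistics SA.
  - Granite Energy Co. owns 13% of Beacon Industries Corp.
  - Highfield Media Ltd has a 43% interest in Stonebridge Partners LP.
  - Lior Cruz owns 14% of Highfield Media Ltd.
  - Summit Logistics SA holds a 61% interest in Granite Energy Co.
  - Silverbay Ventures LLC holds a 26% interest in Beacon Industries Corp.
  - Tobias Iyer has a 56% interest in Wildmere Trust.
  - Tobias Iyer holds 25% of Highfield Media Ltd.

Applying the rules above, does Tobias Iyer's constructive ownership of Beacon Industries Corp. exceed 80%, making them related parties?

By sibling attribution (R1), Tobias Iyer is treated as also owning Kiran Iyer's interest in Wildmere Trust, giving 56% + 44% = 100%.
By sibling attribution (R1), Tobias Iyer is treated as also owning Kiran Iyer's interest in Highfield Media Ltd, giving 25% + 43% = 68%.
Chain via Wildmere Trust → Silverbay Ventures LLC (R2): 100% × 67% × 26% = 17.42% of Beacon Industries Corp.
Chain via Summit Logistics SA → Granite Energy Co. (R2): 75% × 61% × 13% = 5.9475% of Beacon Industries Corp.
Chain via Highfield Media Ltd → Stonebridge Partners LP (R2): 68% × 43% × 19% = 5.5556% of Beacon Industries Corp.
Aggregating (R3): 17.42% + 5.9475% + 5.5556% = 28.9231%.
28.9231% does not exceed the 80% threshold, so Tobias is not a related party to Beacon Industries Corp.

No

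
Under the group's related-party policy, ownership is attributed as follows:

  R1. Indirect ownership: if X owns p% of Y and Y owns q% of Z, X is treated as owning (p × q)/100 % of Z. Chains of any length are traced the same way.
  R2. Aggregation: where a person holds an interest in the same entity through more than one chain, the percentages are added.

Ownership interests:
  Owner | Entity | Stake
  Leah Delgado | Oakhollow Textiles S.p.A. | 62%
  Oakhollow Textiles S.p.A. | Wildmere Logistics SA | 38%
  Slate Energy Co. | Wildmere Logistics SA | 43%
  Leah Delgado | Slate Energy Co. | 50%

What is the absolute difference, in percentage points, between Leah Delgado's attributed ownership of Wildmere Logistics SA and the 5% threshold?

Chain via Oakhollow Textiles S.p.A. (R1): 62% × 38% = 23.56% of Wildmere Logistics SA.
Chain via Slate Energy Co. (R1): 50% × 43% = 21.5% of Wildmere Logistics SA.
Aggregating (R2): 23.56% + 21.5% = 45.06%.
45.06% exceeds the 5% threshold by 40.06 percentage points.

40.06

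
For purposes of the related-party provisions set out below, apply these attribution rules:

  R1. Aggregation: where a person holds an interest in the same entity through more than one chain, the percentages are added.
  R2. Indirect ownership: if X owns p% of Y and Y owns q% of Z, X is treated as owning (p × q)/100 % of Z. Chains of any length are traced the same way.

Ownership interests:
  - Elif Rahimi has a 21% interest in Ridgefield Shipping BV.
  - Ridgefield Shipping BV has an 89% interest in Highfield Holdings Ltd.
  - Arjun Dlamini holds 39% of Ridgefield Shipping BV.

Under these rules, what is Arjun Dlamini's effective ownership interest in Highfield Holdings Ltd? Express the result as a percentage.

34.71%

Chain via Ridgefield Shipping BV (R2): 39% × 89% = 34.71% of Highfield Holdings Ltd.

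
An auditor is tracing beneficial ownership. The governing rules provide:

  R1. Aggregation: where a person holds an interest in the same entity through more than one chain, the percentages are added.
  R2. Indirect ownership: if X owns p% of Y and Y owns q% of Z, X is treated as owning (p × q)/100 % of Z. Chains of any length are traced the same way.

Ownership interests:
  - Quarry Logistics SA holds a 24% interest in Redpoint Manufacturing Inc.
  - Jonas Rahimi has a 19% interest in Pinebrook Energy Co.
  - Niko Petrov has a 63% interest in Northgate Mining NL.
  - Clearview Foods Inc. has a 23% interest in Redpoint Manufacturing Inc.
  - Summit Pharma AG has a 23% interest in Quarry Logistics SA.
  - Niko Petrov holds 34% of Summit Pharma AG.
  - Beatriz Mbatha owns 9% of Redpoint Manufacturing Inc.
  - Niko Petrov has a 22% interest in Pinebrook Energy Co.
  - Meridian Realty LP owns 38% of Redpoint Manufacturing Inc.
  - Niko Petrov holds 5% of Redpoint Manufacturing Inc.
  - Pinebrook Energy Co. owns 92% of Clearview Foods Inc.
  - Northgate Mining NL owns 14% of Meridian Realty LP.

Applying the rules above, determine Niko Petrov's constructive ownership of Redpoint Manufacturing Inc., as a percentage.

Chain via Summit Pharma AG → Quarry Logistics SA (R2): 34% × 23% × 24% = 1.8768% of Redpoint Manufacturing Inc.
Chain via Northgate Mining NL → Meridian Realty LP (R2): 63% × 14% × 38% = 3.3516% of Redpoint Manufacturing Inc.
Chain via Pinebrook Energy Co. → Clearview Foods Inc. (R2): 22% × 92% × 23% = 4.6552% of Redpoint Manufacturing Inc.
Direct interest in Redpoint Manufacturing Inc: 5%.
Aggregating (R1): 1.8768% + 3.3516% + 4.6552% + 5% = 14.8836%.

14.8836%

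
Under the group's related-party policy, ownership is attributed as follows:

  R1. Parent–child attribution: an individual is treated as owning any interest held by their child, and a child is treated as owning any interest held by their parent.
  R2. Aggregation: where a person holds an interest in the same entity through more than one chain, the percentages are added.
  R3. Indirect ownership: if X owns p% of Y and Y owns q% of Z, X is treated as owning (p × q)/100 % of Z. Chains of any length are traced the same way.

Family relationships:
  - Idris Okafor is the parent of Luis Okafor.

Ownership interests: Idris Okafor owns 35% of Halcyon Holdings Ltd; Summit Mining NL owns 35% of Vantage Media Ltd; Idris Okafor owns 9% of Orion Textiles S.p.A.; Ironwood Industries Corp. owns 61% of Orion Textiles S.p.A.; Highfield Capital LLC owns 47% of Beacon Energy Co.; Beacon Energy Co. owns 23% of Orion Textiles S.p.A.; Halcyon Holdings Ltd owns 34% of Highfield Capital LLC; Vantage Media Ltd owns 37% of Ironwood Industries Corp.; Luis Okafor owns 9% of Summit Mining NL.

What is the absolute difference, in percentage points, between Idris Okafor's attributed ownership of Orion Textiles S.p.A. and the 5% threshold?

By parent–child attribution (R1), Idris Okafor is treated as owning Luis Okafor's 9% interest in Summit Mining NL.
Chain via Halcyon Holdings Ltd → Highfield Capital LLC → Beacon Energy Co. (R3): 35% × 34% × 47% × 23% = 1.28639% of Orion Textiles S.p.A.
Direct interest in Orion Textiles S.p.A: 9%.
Chain via Summit Mining NL → Vantage Media Ltd → Ironwood Industries Corp. (R3): 9% × 35% × 37% × 61% = 0.710955% of Orion Textiles S.p.A.
Aggregating (R2): 1.28639% + 9% + 0.710955% = 10.997345%.
10.997345% exceeds the 5% threshold by 5.997345 percentage points.

5.997345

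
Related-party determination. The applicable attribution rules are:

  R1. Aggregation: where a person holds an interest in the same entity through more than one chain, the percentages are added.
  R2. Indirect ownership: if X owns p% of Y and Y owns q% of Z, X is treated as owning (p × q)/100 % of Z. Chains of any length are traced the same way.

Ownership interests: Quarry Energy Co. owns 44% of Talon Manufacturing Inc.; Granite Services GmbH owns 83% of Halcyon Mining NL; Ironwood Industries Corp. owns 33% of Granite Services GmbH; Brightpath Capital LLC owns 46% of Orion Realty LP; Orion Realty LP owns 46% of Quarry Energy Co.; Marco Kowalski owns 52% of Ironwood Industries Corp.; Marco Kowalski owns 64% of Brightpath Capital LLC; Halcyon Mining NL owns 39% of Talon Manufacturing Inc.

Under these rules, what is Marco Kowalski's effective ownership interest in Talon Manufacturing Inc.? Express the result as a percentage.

Chain via Brightpath Capital LLC → Orion Realty LP → Quarry Energy Co. (R2): 64% × 46% × 46% × 44% = 5.958656% of Talon Manufacturing Inc.
Chain via Ironwood Industries Corp. → Granite Services GmbH → Halcyon Mining NL (R2): 52% × 33% × 83% × 39% = 5.554692% of Talon Manufacturing Inc.
Aggregating (R1): 5.958656% + 5.554692% = 11.513348%.

11.513348%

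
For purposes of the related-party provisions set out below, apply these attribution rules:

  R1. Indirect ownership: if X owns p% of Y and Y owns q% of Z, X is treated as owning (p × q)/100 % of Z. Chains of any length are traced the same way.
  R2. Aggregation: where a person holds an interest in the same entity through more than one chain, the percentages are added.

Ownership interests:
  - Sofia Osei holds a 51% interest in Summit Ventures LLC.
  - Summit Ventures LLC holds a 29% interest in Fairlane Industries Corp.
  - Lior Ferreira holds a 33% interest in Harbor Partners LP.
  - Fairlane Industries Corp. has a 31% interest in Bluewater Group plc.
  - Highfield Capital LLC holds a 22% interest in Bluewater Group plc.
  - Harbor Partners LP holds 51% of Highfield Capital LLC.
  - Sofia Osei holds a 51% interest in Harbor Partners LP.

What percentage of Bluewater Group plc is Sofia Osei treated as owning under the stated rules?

Chain via Summit Ventures LLC → Fairlane Industries Corp. (R1): 51% × 29% × 31% = 4.5849% of Bluewater Group plc.
Chain via Harbor Partners LP → Highfield Capital LLC (R1): 51% × 51% × 22% = 5.7222% of Bluewater Group plc.
Aggregating (R2): 4.5849% + 5.7222% = 10.3071%.

10.3071%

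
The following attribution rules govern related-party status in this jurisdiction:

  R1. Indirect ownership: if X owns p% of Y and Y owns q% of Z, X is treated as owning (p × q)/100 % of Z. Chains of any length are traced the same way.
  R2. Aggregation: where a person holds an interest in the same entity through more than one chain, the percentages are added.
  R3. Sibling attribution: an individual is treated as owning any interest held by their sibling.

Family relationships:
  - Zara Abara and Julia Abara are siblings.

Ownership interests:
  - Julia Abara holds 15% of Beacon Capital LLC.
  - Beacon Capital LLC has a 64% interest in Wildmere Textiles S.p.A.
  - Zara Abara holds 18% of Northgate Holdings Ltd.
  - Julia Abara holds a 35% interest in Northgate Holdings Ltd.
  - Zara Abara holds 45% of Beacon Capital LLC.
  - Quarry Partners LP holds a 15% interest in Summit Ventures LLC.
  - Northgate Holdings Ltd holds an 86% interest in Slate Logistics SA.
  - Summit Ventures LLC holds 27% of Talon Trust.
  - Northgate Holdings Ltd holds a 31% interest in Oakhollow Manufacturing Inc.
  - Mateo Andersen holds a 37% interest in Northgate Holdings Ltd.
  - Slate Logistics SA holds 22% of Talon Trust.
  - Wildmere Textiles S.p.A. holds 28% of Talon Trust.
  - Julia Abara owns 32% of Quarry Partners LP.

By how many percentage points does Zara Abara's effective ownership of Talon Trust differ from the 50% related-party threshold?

27.9244

By sibling attribution (R3), Zara Abara is treated as also owning Julia Abara's interest in Beacon Capital LLC, giving 45% + 15% = 60%.
By sibling attribution (R3), Zara Abara is treated as also owning Julia Abara's interest in Northgate Holdings Ltd, giving 18% + 35% = 53%.
By sibling attribution (R3), Zara Abara is treated as owning Julia Abara's 32% interest in Quarry Partners LP.
Chain via Beacon Capital LLC → Wildmere Textiles S.p.A. (R1): 60% × 64% × 28% = 10.752% of Talon Trust.
Chain via Northgate Holdings Ltd → Slate Logistics SA (R1): 53% × 86% × 22% = 10.0276% of Talon Trust.
Chain via Quarry Partners LP → Summit Ventures LLC (R1): 32% × 15% × 27% = 1.296% of Talon Trust.
Aggregating (R2): 10.752% + 10.0276% + 1.296% = 22.0756%.
22.0756% falls short of the 50% threshold by 27.9244 percentage points.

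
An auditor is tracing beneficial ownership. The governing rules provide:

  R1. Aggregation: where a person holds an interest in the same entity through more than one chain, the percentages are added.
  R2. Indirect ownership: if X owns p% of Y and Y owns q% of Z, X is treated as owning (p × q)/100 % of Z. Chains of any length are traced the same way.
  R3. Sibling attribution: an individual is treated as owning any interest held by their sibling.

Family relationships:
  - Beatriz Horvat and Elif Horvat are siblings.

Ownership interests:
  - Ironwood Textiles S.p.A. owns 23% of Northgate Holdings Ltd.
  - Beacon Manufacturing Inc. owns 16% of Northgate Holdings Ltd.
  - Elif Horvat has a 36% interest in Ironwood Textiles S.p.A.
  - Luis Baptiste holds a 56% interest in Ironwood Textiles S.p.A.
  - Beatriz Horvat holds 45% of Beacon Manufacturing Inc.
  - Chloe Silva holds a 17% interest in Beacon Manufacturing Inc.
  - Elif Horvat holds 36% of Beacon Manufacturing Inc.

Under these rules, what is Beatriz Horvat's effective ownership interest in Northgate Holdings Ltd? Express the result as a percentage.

By sibling attribution (R3), Beatriz Horvat is treated as also owning Elif Horvat's interest in Beacon Manufacturing Inc, giving 45% + 36% = 81%.
By sibling attribution (R3), Beatriz Horvat is treated as owning Elif Horvat's 36% interest in Ironwood Textiles S.p.A.
Chain via Beacon Manufacturing Inc. (R2): 81% × 16% = 12.96% of Northgate Holdings Ltd.
Chain via Ironwood Textiles S.p.A. (R2): 36% × 23% = 8.28% of Northgate Holdings Ltd.
Aggregating (R1): 12.96% + 8.28% = 21.24%.

21.24%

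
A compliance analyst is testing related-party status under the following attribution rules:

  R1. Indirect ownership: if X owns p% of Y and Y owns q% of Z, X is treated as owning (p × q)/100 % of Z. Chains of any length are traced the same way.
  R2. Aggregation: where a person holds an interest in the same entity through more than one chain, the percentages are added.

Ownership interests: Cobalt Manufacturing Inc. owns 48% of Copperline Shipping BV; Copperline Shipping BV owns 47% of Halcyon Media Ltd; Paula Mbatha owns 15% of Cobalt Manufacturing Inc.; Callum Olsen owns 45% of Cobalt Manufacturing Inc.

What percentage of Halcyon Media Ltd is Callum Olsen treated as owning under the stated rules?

10.152%

Chain via Cobalt Manufacturing Inc. → Copperline Shipping BV (R1): 45% × 48% × 47% = 10.152% of Halcyon Media Ltd.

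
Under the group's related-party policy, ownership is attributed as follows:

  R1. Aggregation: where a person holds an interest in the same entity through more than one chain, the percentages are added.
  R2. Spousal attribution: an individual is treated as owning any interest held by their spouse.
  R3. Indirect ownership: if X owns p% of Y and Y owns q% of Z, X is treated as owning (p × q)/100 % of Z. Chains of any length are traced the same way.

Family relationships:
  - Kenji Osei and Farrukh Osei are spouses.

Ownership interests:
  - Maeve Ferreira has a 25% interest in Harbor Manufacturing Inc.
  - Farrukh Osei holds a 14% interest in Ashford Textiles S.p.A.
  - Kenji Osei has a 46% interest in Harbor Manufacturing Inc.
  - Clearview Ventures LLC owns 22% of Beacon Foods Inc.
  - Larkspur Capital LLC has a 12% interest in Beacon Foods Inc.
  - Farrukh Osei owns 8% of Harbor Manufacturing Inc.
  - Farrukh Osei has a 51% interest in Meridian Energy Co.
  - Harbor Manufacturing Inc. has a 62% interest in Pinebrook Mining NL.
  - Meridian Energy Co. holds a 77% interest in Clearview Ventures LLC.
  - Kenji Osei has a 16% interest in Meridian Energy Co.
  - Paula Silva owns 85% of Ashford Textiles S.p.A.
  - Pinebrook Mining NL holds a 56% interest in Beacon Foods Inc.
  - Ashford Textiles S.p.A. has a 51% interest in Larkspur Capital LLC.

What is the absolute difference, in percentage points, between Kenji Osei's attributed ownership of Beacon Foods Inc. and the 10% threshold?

20.9554

By spousal attribution (R2), Kenji Osei is treated as also owning Farrukh Osei's interest in Harbor Manufacturing Inc, giving 46% + 8% = 54%.
By spousal attribution (R2), Kenji Osei is treated as also owning Farrukh Osei's interest in Meridian Energy Co, giving 16% + 51% = 67%.
By spousal attribution (R2), Kenji Osei is treated as owning Farrukh Osei's 14% interest in Ashford Textiles S.p.A.
Chain via Harbor Manufacturing Inc. → Pinebrook Mining NL (R3): 54% × 62% × 56% = 18.7488% of Beacon Foods Inc.
Chain via Meridian Energy Co. → Clearview Ventures LLC (R3): 67% × 77% × 22% = 11.3498% of Beacon Foods Inc.
Chain via Ashford Textiles S.p.A. → Larkspur Capital LLC (R3): 14% × 51% × 12% = 0.8568% of Beacon Foods Inc.
Aggregating (R1): 18.7488% + 11.3498% + 0.8568% = 30.9554%.
30.9554% exceeds the 10% threshold by 20.9554 percentage points.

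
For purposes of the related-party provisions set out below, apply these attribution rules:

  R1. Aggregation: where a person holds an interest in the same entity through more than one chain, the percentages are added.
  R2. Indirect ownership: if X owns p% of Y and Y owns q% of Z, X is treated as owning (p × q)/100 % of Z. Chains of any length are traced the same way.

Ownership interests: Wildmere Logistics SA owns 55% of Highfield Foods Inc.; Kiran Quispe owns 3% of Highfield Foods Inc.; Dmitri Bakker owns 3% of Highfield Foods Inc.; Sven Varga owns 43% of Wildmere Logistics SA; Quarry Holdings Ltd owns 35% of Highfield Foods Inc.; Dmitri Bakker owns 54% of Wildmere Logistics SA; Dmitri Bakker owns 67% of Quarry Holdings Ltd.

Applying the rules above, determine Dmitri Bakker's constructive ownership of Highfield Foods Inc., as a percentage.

Chain via Quarry Holdings Ltd (R2): 67% × 35% = 23.45% of Highfield Foods Inc.
Chain via Wildmere Logistics SA (R2): 54% × 55% = 29.7% of Highfield Foods Inc.
Direct interest in Highfield Foods Inc: 3%.
Aggregating (R1): 23.45% + 29.7% + 3% = 56.15%.

56.15%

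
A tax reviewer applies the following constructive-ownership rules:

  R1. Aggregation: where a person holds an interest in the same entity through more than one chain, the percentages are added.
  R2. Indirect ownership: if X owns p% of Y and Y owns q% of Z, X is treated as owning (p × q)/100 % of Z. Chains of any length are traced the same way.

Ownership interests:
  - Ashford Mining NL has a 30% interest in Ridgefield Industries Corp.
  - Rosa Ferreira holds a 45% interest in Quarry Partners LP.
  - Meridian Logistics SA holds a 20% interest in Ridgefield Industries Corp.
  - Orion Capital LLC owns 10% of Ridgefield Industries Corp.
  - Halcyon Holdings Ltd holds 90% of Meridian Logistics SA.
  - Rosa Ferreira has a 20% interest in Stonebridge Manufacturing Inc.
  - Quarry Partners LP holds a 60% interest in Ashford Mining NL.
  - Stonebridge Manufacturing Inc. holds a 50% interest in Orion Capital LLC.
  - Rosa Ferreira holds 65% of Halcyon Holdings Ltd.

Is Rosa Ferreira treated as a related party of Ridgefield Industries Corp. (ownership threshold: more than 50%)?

Chain via Halcyon Holdings Ltd → Meridian Logistics SA (R2): 65% × 90% × 20% = 11.7% of Ridgefield Industries Corp.
Chain via Quarry Partners LP → Ashford Mining NL (R2): 45% × 60% × 30% = 8.1% of Ridgefield Industries Corp.
Chain via Stonebridge Manufacturing Inc. → Orion Capital LLC (R2): 20% × 50% × 10% = 1% of Ridgefield Industries Corp.
Aggregating (R1): 11.7% + 8.1% + 1% = 20.8%.
20.8% does not exceed the 50% threshold, so Rosa is not a related party to Ridgefield Industries Corp.

No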